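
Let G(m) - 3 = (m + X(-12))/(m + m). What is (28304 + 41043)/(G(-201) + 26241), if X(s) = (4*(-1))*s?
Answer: 9292498/3516747 ≈ 2.6424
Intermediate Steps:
X(s) = -4*s
G(m) = 3 + (48 + m)/(2*m) (G(m) = 3 + (m - 4*(-12))/(m + m) = 3 + (m + 48)/((2*m)) = 3 + (48 + m)*(1/(2*m)) = 3 + (48 + m)/(2*m))
(28304 + 41043)/(G(-201) + 26241) = (28304 + 41043)/((7/2 + 24/(-201)) + 26241) = 69347/((7/2 + 24*(-1/201)) + 26241) = 69347/((7/2 - 8/67) + 26241) = 69347/(453/134 + 26241) = 69347/(3516747/134) = 69347*(134/3516747) = 9292498/3516747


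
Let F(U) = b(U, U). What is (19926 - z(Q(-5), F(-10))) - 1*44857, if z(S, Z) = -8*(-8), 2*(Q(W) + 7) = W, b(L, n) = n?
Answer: -24995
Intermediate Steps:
Q(W) = -7 + W/2
F(U) = U
z(S, Z) = 64
(19926 - z(Q(-5), F(-10))) - 1*44857 = (19926 - 1*64) - 1*44857 = (19926 - 64) - 44857 = 19862 - 44857 = -24995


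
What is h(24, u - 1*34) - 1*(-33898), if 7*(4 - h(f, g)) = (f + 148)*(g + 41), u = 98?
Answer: 31322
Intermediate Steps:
h(f, g) = 4 - (41 + g)*(148 + f)/7 (h(f, g) = 4 - (f + 148)*(g + 41)/7 = 4 - (148 + f)*(41 + g)/7 = 4 - (41 + g)*(148 + f)/7)
h(24, u - 1*34) - 1*(-33898) = (-6040/7 - 148*(98 - 1*34)/7 - 41/7*24 - ⅐*24*(98 - 1*34)) - 1*(-33898) = (-6040/7 - 148*(98 - 34)/7 - 984/7 - ⅐*24*(98 - 34)) + 33898 = (-6040/7 - 148/7*64 - 984/7 - ⅐*24*64) + 33898 = (-6040/7 - 9472/7 - 984/7 - 1536/7) + 33898 = -2576 + 33898 = 31322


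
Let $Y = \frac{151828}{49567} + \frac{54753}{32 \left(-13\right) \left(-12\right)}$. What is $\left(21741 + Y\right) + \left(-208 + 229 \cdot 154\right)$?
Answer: $\frac{4685909728021}{82479488} \approx 56813.0$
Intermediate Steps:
$Y = \frac{1157289109}{82479488}$ ($Y = 151828 \cdot \frac{1}{49567} + \frac{54753}{\left(-416\right) \left(-12\right)} = \frac{151828}{49567} + \frac{54753}{4992} = \frac{151828}{49567} + 54753 \cdot \frac{1}{4992} = \frac{151828}{49567} + \frac{18251}{1664} = \frac{1157289109}{82479488} \approx 14.031$)
$\left(21741 + Y\right) + \left(-208 + 229 \cdot 154\right) = \left(21741 + \frac{1157289109}{82479488}\right) + \left(-208 + 229 \cdot 154\right) = \frac{1794343837717}{82479488} + \left(-208 + 35266\right) = \frac{1794343837717}{82479488} + 35058 = \frac{4685909728021}{82479488}$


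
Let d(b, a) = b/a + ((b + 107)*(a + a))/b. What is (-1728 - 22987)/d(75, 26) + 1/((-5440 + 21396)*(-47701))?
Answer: -36681470495804689/191564815876484 ≈ -191.48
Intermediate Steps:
d(b, a) = b/a + 2*a*(107 + b)/b (d(b, a) = b/a + ((107 + b)*(2*a))/b = b/a + (2*a*(107 + b))/b = b/a + 2*a*(107 + b)/b)
(-1728 - 22987)/d(75, 26) + 1/((-5440 + 21396)*(-47701)) = (-1728 - 22987)/(2*26 + 75/26 + 214*26/75) + 1/((-5440 + 21396)*(-47701)) = -24715/(52 + 75*(1/26) + 214*26*(1/75)) - 1/47701/15956 = -24715/(52 + 75/26 + 5564/75) + (1/15956)*(-1/47701) = -24715/251689/1950 - 1/761117156 = -24715*1950/251689 - 1/761117156 = -48194250/251689 - 1/761117156 = -36681470495804689/191564815876484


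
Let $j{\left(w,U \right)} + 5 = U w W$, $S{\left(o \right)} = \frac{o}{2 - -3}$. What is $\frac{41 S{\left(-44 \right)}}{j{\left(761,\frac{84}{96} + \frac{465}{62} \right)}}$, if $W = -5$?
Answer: $\frac{14432}{1274875} \approx 0.01132$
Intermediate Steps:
$S{\left(o \right)} = \frac{o}{5}$ ($S{\left(o \right)} = \frac{o}{2 + 3} = \frac{o}{5}$)
$j{\left(w,U \right)} = -5 - 5 U w$ ($j{\left(w,U \right)} = -5 + U w \left(-5\right) = -5 + U \left(- 5 w\right) = -5 - 5 U w$)
$\frac{41 S{\left(-44 \right)}}{j{\left(761,\frac{84}{96} + \frac{465}{62} \right)}} = \frac{41 \cdot \frac{1}{5} \left(-44\right)}{-5 - 5 \left(\frac{84}{96} + \frac{465}{62}\right) 761} = \frac{41 \left(- \frac{44}{5}\right)}{-5 - 5 \left(84 \cdot \frac{1}{96} + 465 \cdot \frac{1}{62}\right) 761} = - \frac{1804}{5 \left(-5 - 5 \left(\frac{7}{8} + \frac{15}{2}\right) 761\right)} = - \frac{1804}{5 \left(-5 - \frac{335}{8} \cdot 761\right)} = - \frac{1804}{5 \left(-5 - \frac{254935}{8}\right)} = - \frac{1804}{5 \left(- \frac{254975}{8}\right)} = \left(- \frac{1804}{5}\right) \left(- \frac{8}{254975}\right) = \frac{14432}{1274875}$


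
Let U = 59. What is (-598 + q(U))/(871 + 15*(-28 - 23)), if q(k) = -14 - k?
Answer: -671/106 ≈ -6.3302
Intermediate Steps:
(-598 + q(U))/(871 + 15*(-28 - 23)) = (-598 + (-14 - 1*59))/(871 + 15*(-28 - 23)) = (-598 + (-14 - 59))/(871 + 15*(-51)) = (-598 - 73)/(871 - 765) = -671/106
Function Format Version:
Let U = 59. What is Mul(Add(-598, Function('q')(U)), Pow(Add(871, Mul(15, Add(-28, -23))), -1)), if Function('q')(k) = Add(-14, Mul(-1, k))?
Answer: Rational(-671, 106) ≈ -6.3302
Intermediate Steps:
Mul(Add(-598, Function('q')(U)), Pow(Add(871, Mul(15, Add(-28, -23))), -1)) = Mul(Add(-598, Add(-14, Mul(-1, 59))), Pow(Add(871, Mul(15, Add(-28, -23))), -1)) = Mul(Add(-598, Add(-14, -59)), Pow(Add(871, Mul(15, -51)), -1)) = Mul(Add(-598, -73), Pow(Add(871, -765), -1)) = Mul(-671, Pow(106, -1)) = Mul(-671, Rational(1, 106)) = Rational(-671, 106)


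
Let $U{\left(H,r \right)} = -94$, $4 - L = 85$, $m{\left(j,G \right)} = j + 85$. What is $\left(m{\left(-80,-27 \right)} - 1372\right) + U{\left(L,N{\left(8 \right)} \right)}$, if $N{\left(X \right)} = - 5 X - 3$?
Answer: $-1461$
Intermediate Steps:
$N{\left(X \right)} = -3 - 5 X$
$m{\left(j,G \right)} = 85 + j$
$L = -81$ ($L = 4 - 85 = -81$)
$\left(m{\left(-80,-27 \right)} - 1372\right) + U{\left(L,N{\left(8 \right)} \right)} = \left(\left(85 - 80\right) - 1372\right) - 94 = \left(5 - 1372\right) - 94 = -1367 - 94 = -1461$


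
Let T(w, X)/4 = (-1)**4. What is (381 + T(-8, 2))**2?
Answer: 148225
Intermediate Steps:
T(w, X) = 4 (T(w, X) = 4*(-1)**4 = 4*1 = 4)
(381 + T(-8, 2))**2 = (381 + 4)**2 = 385**2 = 148225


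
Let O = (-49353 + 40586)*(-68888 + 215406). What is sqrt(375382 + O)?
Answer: 2*I*sqrt(321036981) ≈ 35835.0*I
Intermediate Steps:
O = -1284523306 (O = -8767*146518 = -1284523306)
sqrt(375382 + O) = sqrt(375382 - 1284523306) = sqrt(-1284147924) = 2*I*sqrt(321036981)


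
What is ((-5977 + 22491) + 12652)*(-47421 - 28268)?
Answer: -2207545374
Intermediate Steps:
((-5977 + 22491) + 12652)*(-47421 - 28268) = (16514 + 12652)*(-75689) = 29166*(-75689) = -2207545374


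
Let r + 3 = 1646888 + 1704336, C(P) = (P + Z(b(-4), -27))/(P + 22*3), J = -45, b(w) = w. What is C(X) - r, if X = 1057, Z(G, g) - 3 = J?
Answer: -3763420168/1123 ≈ -3.3512e+6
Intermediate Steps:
Z(G, g) = -42 (Z(G, g) = 3 - 45 = -42)
C(P) = (-42 + P)/(66 + P) (C(P) = (P - 42)/(P + 22*3) = (-42 + P)/(P + 66) = (-42 + P)/(66 + P))
r = 3351221 (r = -3 + (1646888 + 1704336) = -3 + 3351224 = 3351221)
C(X) - r = (-42 + 1057)/(66 + 1057) - 1*3351221 = 1015/1123 - 3351221 = -3763420168/1123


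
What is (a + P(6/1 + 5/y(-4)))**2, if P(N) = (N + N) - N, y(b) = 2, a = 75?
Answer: 27889/4 ≈ 6972.3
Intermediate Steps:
P(N) = N (P(N) = 2*N - N = N)
(a + P(6/1 + 5/y(-4)))**2 = (75 + (6/1 + 5/2))**2 = (75 + (6*1 + 5*(1/2)))**2 = (75 + (6 + 5/2))**2 = (75 + 17/2)**2 = (167/2)**2 = 27889/4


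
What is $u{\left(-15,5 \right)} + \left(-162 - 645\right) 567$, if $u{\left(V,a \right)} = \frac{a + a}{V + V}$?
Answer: $- \frac{1372708}{3} \approx -4.5757 \cdot 10^{5}$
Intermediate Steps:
$u{\left(V,a \right)} = \frac{a}{V}$ ($u{\left(V,a \right)} = \frac{2 a}{2 V} = 2 a \frac{1}{2 V} = \frac{a}{V}$)
$u{\left(-15,5 \right)} + \left(-162 - 645\right) 567 = \frac{5}{-15} + \left(-162 - 645\right) 567 = 5 \left(- \frac{1}{15}\right) + \left(-162 - 645\right) 567 = - \frac{1}{3} - 457569 = - \frac{1372708}{3}$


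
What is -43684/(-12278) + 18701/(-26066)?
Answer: 454528133/160019174 ≈ 2.8405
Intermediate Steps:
-43684/(-12278) + 18701/(-26066) = -43684*(-1/12278) + 18701*(-1/26066) = 21842/6139 - 18701/26066 = 454528133/160019174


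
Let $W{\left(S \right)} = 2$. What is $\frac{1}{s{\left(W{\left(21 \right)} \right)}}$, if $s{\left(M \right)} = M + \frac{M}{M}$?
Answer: $\frac{1}{3} \approx 0.33333$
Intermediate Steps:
$s{\left(M \right)} = 1 + M$ ($s{\left(M \right)} = M + 1 = 1 + M$)
$\frac{1}{s{\left(W{\left(21 \right)} \right)}} = \frac{1}{1 + 2} = \frac{1}{3}$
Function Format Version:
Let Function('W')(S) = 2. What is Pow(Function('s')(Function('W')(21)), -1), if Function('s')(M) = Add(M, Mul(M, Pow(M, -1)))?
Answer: Rational(1, 3) ≈ 0.33333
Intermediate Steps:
Function('s')(M) = Add(1, M) (Function('s')(M) = Add(M, 1) = Add(1, M))
Pow(Function('s')(Function('W')(21)), -1) = Pow(Add(1, 2), -1) = Pow(3, -1) = Rational(1, 3)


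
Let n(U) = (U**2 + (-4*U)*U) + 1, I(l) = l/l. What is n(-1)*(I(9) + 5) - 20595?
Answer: -20607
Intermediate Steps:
I(l) = 1
n(U) = 1 - 3*U**2 (n(U) = (U**2 - 4*U**2) + 1 = -3*U**2 + 1 = 1 - 3*U**2)
n(-1)*(I(9) + 5) - 20595 = (1 - 3*(-1)**2)*(1 + 5) - 20595 = (1 - 3*1)*6 - 20595 = (1 - 3)*6 - 20595 = -2*6 - 20595 = -12 - 20595 = -20607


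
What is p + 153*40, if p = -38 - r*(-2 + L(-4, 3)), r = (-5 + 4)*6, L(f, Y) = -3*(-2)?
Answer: 6106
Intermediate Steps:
L(f, Y) = 6
r = -6 (r = -1*6 = -6)
p = -14 (p = -38 - (-6)*(-2 + 6) = -38 - (-6)*4 = -38 - 1*(-24) = -38 + 24 = -14)
p + 153*40 = -14 + 153*40 = -14 + 6120 = 6106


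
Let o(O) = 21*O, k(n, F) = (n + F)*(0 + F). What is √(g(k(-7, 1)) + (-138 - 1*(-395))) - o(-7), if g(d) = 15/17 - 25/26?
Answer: 147 + √50193078/442 ≈ 163.03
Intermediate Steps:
k(n, F) = F*(F + n) (k(n, F) = (F + n)*F = F*(F + n))
g(d) = -35/442 (g(d) = 15*(1/17) - 25*1/26 = 15/17 - 25/26 = -35/442)
√(g(k(-7, 1)) + (-138 - 1*(-395))) - o(-7) = √(-35/442 + (-138 - 1*(-395))) - 21*(-7) = √(-35/442 + (-138 + 395)) - 1*(-147) = √(-35/442 + 257) + 147 = √(113559/442) + 147 = √50193078/442 + 147 = 147 + √50193078/442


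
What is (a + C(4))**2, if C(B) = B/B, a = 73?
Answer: 5476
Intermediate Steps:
C(B) = 1
(a + C(4))**2 = (73 + 1)**2 = 74**2 = 5476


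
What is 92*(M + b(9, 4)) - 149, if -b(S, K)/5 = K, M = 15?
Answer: -609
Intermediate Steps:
b(S, K) = -5*K
92*(M + b(9, 4)) - 149 = 92*(15 - 5*4) - 149 = 92*(15 - 20) - 149 = 92*(-5) - 149 = -460 - 149 = -609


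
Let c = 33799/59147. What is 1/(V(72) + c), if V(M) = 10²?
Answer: 59147/5948499 ≈ 0.0099432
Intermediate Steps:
V(M) = 100
c = 33799/59147 (c = 33799*(1/59147) = 33799/59147 ≈ 0.57144)
1/(V(72) + c) = 1/(100 + 33799/59147) = 1/(5948499/59147) = 59147/5948499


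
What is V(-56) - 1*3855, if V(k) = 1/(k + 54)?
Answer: -7711/2 ≈ -3855.5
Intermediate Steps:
V(k) = 1/(54 + k)
V(-56) - 1*3855 = 1/(54 - 56) - 1*3855 = 1/(-2) - 3855 = -1/2 - 3855 = -7711/2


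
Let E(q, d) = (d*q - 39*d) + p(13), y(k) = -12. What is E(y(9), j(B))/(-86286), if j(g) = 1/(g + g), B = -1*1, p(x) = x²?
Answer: -389/172572 ≈ -0.0022541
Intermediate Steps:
B = -1
j(g) = 1/(2*g)
E(q, d) = 169 - 39*d + d*q (E(q, d) = (d*q - 39*d) + 13² = (-39*d + d*q) + 169 = 169 - 39*d + d*q)
E(y(9), j(B))/(-86286) = (169 - 39/(2*(-1)) + ((½)/(-1))*(-12))/(-86286) = (169 - 39*(-1)/2 + ((½)*(-1))*(-12))*(-1/86286) = (169 - 39*(-½) - ½*(-12))*(-1/86286) = (169 + 39/2 + 6)*(-1/86286) = (389/2)*(-1/86286) = -389/172572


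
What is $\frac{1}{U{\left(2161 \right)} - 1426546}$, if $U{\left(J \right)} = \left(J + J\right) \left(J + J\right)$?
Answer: $\frac{1}{17253138} \approx 5.796 \cdot 10^{-8}$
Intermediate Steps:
$U{\left(J \right)} = 4 J^{2}$ ($U{\left(J \right)} = 2 J 2 J = 4 J^{2}$)
$\frac{1}{U{\left(2161 \right)} - 1426546} = \frac{1}{4 \cdot 2161^{2} - 1426546} = \frac{1}{4 \cdot 4669921 - 1426546} = \frac{1}{18679684 - 1426546} = \frac{1}{17253138}$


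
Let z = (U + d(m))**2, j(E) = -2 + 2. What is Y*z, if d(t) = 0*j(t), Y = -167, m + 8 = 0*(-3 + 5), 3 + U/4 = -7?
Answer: -267200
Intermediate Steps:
U = -40 (U = -12 + 4*(-7) = -12 - 28 = -40)
j(E) = 0
m = -8 (m = -8 + 0*(-3 + 5) = -8 + 0*2 = -8 + 0 = -8)
d(t) = 0 (d(t) = 0*0 = 0)
z = 1600 (z = (-40 + 0)**2 = (-40)**2 = 1600)
Y*z = -167*1600 = -267200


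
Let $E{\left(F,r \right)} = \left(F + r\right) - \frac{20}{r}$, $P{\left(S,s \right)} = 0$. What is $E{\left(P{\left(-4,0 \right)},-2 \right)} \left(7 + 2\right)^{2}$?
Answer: $648$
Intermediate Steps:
$E{\left(F,r \right)} = F + r - \frac{20}{r}$
$E{\left(P{\left(-4,0 \right)},-2 \right)} \left(7 + 2\right)^{2} = \left(0 - 2 - \frac{20}{-2}\right) \left(7 + 2\right)^{2} = \left(0 - 2 - -10\right) 9^{2} = \left(0 - 2 + 10\right) 81 = 8 \cdot 81 = 648$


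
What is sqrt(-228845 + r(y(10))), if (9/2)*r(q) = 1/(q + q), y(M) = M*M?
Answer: I*sqrt(205960499)/30 ≈ 478.38*I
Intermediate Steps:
y(M) = M**2
r(q) = 1/(9*q) (r(q) = 2/(9*(q + q)) = 2/(9*((2*q))) = 2*(1/(2*q))/9 = 1/(9*q))
sqrt(-228845 + r(y(10))) = sqrt(-228845 + 1/(9*(10**2))) = sqrt(-228845 + (1/9)/100) = sqrt(-228845 + (1/9)*(1/100)) = sqrt(-228845 + 1/900) = sqrt(-205960499/900) = I*sqrt(205960499)/30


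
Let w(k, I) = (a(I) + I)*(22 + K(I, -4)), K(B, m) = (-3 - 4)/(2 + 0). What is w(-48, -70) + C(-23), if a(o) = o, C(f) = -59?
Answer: -2649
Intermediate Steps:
K(B, m) = -7/2
w(k, I) = 37*I (w(k, I) = (I + I)*(22 - 7/2) = (2*I)*(37/2) = 37*I)
w(-48, -70) + C(-23) = 37*(-70) - 59 = -2590 - 59 = -2649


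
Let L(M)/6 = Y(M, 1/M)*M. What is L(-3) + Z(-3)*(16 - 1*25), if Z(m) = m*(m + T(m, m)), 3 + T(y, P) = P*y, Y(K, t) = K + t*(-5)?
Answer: 105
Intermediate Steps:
Y(K, t) = K - 5*t
T(y, P) = -3 + P*y
Z(m) = m*(-3 + m + m**2) (Z(m) = m*(m + (-3 + m*m)) = m*(m + (-3 + m**2)) = m*(-3 + m + m**2))
L(M) = 6*M*(M - 5/M) (L(M) = 6*((M - 5/M)*M) = 6*(M*(M - 5/M)) = 6*M*(M - 5/M))
L(-3) + Z(-3)*(16 - 1*25) = (-30 + 6*(-3)**2) + (-3*(-3 - 3 + (-3)**2))*(16 - 1*25) = (-30 + 6*9) + (-3*(-3 - 3 + 9))*(16 - 25) = (-30 + 54) - 3*3*(-9) = 24 - 9*(-9) = 24 + 81 = 105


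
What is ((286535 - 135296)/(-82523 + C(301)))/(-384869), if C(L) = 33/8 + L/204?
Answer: 61705512/12957422725031 ≈ 4.7622e-6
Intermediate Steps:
C(L) = 33/8 + L/204 (C(L) = 33*(⅛) + L*(1/204) = 33/8 + L/204)
((286535 - 135296)/(-82523 + C(301)))/(-384869) = ((286535 - 135296)/(-82523 + (33/8 + (1/204)*301)))/(-384869) = (151239/(-82523 + (33/8 + 301/204)))*(-1/384869) = (151239/(-82523 + 2285/408))*(-1/384869) = (151239/(-33667099/408))*(-1/384869) = (151239*(-408/33667099))*(-1/384869) = -61705512/33667099*(-1/384869) = 61705512/12957422725031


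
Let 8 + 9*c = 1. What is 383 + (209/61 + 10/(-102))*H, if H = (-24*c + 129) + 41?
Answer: 9434903/9333 ≈ 1010.9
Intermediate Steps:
c = -7/9 (c = -8/9 + (⅑)*1 = -8/9 + ⅑ = -7/9 ≈ -0.77778)
H = 566/3 (H = (-24*(-7/9) + 129) + 41 = (56/3 + 129) + 41 = 443/3 + 41 = 566/3 ≈ 188.67)
383 + (209/61 + 10/(-102))*H = 383 + (209/61 + 10/(-102))*(566/3) = 383 + (209*(1/61) + 10*(-1/102))*(566/3) = 383 + (209/61 - 5/51)*(566/3) = 383 + (10354/3111)*(566/3) = 383 + 5860364/9333 = 9434903/9333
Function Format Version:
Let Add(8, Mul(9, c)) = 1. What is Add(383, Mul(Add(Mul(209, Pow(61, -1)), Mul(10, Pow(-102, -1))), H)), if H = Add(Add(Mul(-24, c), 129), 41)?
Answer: Rational(9434903, 9333) ≈ 1010.9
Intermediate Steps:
c = Rational(-7, 9) (c = Add(Rational(-8, 9), Mul(Rational(1, 9), 1)) = Add(Rational(-8, 9), Rational(1, 9)) = Rational(-7, 9) ≈ -0.77778)
H = Rational(566, 3) (H = Add(Add(Mul(-24, Rational(-7, 9)), 129), 41) = Add(Add(Rational(56, 3), 129), 41) = Add(Rational(443, 3), 41) = Rational(566, 3) ≈ 188.67)
Add(383, Mul(Add(Mul(209, Pow(61, -1)), Mul(10, Pow(-102, -1))), H)) = Add(383, Mul(Add(Mul(209, Pow(61, -1)), Mul(10, Pow(-102, -1))), Rational(566, 3))) = Add(383, Mul(Add(Mul(209, Rational(1, 61)), Mul(10, Rational(-1, 102))), Rational(566, 3))) = Add(383, Mul(Add(Rational(209, 61), Rational(-5, 51)), Rational(566, 3))) = Add(383, Mul(Rational(10354, 3111), Rational(566, 3))) = Add(383, Rational(5860364, 9333)) = Rational(9434903, 9333)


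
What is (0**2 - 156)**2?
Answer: 24336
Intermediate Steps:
(0**2 - 156)**2 = (0 - 156)**2 = (-156)**2 = 24336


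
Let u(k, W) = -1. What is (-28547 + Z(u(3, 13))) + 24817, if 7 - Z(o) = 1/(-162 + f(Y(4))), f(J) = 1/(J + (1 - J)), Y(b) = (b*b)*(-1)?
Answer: -599402/161 ≈ -3723.0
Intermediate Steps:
Y(b) = -b² (Y(b) = b²*(-1) = -b²)
f(J) = 1 (f(J) = 1/1 = 1)
Z(o) = 1128/161 (Z(o) = 7 - 1/(-162 + 1) = 7 - 1/(-161) = 7 - 1*(-1/161) = 7 + 1/161 = 1128/161)
(-28547 + Z(u(3, 13))) + 24817 = (-28547 + 1128/161) + 24817 = -4594939/161 + 24817 = -599402/161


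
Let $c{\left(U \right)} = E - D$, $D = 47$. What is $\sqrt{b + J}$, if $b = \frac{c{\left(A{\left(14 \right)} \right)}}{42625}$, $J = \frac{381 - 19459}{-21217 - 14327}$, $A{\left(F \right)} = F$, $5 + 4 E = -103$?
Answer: $\frac{\sqrt{3070159623220305}}{75753150} \approx 0.73144$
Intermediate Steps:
$E = -27$ ($E = - \frac{5}{4} + \frac{1}{4} \left(-103\right) = - \frac{5}{4} - \frac{103}{4} = -27$)
$c{\left(U \right)} = -74$ ($c{\left(U \right)} = -27 - 47 = -74$)
$J = \frac{9539}{17772}$ ($J = - \frac{19078}{-35544} = \left(-19078\right) \left(- \frac{1}{35544}\right) = \frac{9539}{17772} \approx 0.53674$)
$b = - \frac{74}{42625} \approx -0.0017361$
$\sqrt{b + J} = \sqrt{- \frac{74}{42625} + \frac{9539}{17772}} = \sqrt{\frac{405284747}{757531500}} = \frac{\sqrt{3070159623220305}}{75753150}$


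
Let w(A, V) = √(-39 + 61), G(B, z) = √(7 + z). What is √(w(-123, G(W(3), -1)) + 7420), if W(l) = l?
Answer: √(7420 + √22) ≈ 86.167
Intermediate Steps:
w(A, V) = √22
√(w(-123, G(W(3), -1)) + 7420) = √(√22 + 7420) = √(7420 + √22)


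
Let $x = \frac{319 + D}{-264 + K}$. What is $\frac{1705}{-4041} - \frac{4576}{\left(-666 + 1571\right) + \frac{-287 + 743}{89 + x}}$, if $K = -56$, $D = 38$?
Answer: $- \frac{563683002443}{103438426635} \approx -5.4495$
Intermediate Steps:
$x = - \frac{357}{320}$ ($x = \frac{319 + 38}{-264 - 56} = \frac{357}{-320} = 357 \left(- \frac{1}{320}\right) = - \frac{357}{320} \approx -1.1156$)
$\frac{1705}{-4041} - \frac{4576}{\left(-666 + 1571\right) + \frac{-287 + 743}{89 + x}} = \frac{1705}{-4041} - \frac{4576}{\left(-666 + 1571\right) + \frac{-287 + 743}{89 - \frac{357}{320}}} = 1705 \left(- \frac{1}{4041}\right) - \frac{4576}{905 + \frac{456}{\frac{28123}{320}}} = - \frac{1705}{4041} - \frac{4576}{905 + 456 \cdot \frac{320}{28123}} = - \frac{1705}{4041} - \frac{4576}{905 + \frac{145920}{28123}} = - \frac{1705}{4041} - \frac{4576}{\frac{25597235}{28123}} = - \frac{1705}{4041} - \frac{128690848}{25597235} = - \frac{563683002443}{103438426635}$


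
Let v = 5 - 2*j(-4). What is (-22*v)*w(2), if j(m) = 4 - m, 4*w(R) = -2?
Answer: -121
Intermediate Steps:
w(R) = -1/2 (w(R) = (1/4)*(-2) = -1/2)
v = -11 (v = 5 - 2*(4 - 1*(-4)) = 5 - 2*(4 + 4) = 5 - 2*8 = 5 - 16 = -11)
(-22*v)*w(2) = -22*(-11)*(-1/2) = 242*(-1/2) = -121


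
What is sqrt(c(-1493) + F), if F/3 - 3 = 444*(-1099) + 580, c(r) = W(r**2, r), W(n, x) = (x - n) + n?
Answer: 2*I*sqrt(365903) ≈ 1209.8*I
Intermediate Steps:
W(n, x) = x
c(r) = r
F = -1462119 (F = 9 + 3*(444*(-1099) + 580) = 9 + 3*(-487956 + 580) = 9 + 3*(-487376) = 9 - 1462128 = -1462119)
sqrt(c(-1493) + F) = sqrt(-1493 - 1462119) = sqrt(-1463612) = 2*I*sqrt(365903)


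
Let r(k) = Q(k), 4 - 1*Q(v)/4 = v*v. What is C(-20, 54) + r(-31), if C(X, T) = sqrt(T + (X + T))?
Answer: -3828 + 2*sqrt(22) ≈ -3818.6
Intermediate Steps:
C(X, T) = sqrt(X + 2*T) (C(X, T) = sqrt(T + (T + X)) = sqrt(X + 2*T))
Q(v) = 16 - 4*v**2 (Q(v) = 16 - 4*v*v = 16 - 4*v**2)
r(k) = 16 - 4*k**2
C(-20, 54) + r(-31) = sqrt(-20 + 2*54) + (16 - 4*(-31)**2) = sqrt(-20 + 108) + (16 - 4*961) = sqrt(88) + (16 - 3844) = 2*sqrt(22) - 3828 = -3828 + 2*sqrt(22)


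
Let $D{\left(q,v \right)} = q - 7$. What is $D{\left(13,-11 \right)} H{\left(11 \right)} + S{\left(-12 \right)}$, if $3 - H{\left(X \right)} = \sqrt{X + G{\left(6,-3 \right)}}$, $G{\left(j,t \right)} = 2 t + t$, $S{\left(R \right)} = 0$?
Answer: $18 - 6 \sqrt{2} \approx 9.5147$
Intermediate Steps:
$D{\left(q,v \right)} = -7 + q$
$G{\left(j,t \right)} = 3 t$
$H{\left(X \right)} = 3 - \sqrt{-9 + X}$ ($H{\left(X \right)} = 3 - \sqrt{X + 3 \left(-3\right)} = 3 - \sqrt{X - 9} = 3 - \sqrt{-9 + X}$)
$D{\left(13,-11 \right)} H{\left(11 \right)} + S{\left(-12 \right)} = \left(-7 + 13\right) \left(3 - \sqrt{-9 + 11}\right) + 0 = 6 \left(3 - \sqrt{2}\right) + 0 = \left(18 - 6 \sqrt{2}\right) + 0 = 18 - 6 \sqrt{2}$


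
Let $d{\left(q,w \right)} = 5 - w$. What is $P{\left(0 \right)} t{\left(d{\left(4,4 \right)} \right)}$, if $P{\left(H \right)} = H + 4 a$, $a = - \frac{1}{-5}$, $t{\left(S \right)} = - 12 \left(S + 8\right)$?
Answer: $- \frac{432}{5} \approx -86.4$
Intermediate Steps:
$t{\left(S \right)} = -96 - 12 S$ ($t{\left(S \right)} = - 12 \left(8 + S\right) = -96 - 12 S$)
$a = \frac{1}{5}$ ($a = \left(-1\right) \left(- \frac{1}{5}\right) = \frac{1}{5} \approx 0.2$)
$P{\left(H \right)} = \frac{4}{5} + H$ ($P{\left(H \right)} = H + 4 \cdot \frac{1}{5} = H + \frac{4}{5} = \frac{4}{5} + H$)
$P{\left(0 \right)} t{\left(d{\left(4,4 \right)} \right)} = \left(\frac{4}{5} + 0\right) \left(-96 - 12 \left(5 - 4\right)\right) = \frac{4 \left(-96 - 12 \left(5 - 4\right)\right)}{5} = \frac{4 \left(-96 - 12\right)}{5} = \frac{4}{5} \left(-108\right) = - \frac{432}{5}$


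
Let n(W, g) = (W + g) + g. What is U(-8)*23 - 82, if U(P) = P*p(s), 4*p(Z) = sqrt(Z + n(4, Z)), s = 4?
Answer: -266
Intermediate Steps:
n(W, g) = W + 2*g
p(Z) = sqrt(4 + 3*Z)/4 (p(Z) = sqrt(Z + (4 + 2*Z))/4 = sqrt(4 + 3*Z)/4)
U(P) = P (U(P) = P*(sqrt(4 + 3*4)/4) = P*(sqrt(4 + 12)/4) = P*(sqrt(16)/4) = P*((1/4)*4) = P*1 = P)
U(-8)*23 - 82 = -8*23 - 82 = -184 - 82 = -266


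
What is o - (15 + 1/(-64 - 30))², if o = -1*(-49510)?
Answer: 435485079/8836 ≈ 49285.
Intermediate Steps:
o = 49510
o - (15 + 1/(-64 - 30))² = 49510 - (15 + 1/(-64 - 30))² = 49510 - (15 + 1/(-94))² = 49510 - (15 - 1/94)² = 49510 - (1409/94)² = 49510 - 1*1985281/8836 = 49510 - 1985281/8836 = 435485079/8836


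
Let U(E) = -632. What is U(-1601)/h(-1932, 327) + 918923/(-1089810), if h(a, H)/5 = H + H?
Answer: -123121271/118789290 ≈ -1.0365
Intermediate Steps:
h(a, H) = 10*H (h(a, H) = 5*(H + H) = 5*(2*H) = 10*H)
U(-1601)/h(-1932, 327) + 918923/(-1089810) = -632/(10*327) + 918923/(-1089810) = -632/3270 + 918923*(-1/1089810) = -632*1/3270 - 918923/1089810 = -316/1635 - 918923/1089810 = -123121271/118789290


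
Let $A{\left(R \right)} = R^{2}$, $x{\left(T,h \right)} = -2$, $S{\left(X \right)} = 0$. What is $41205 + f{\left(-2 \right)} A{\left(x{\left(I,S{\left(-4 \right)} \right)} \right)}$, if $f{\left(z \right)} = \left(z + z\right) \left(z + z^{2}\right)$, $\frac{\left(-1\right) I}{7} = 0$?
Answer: $41173$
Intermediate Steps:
$I = 0$ ($I = \left(-7\right) 0 = 0$)
$f{\left(z \right)} = 2 z \left(z + z^{2}\right)$
$41205 + f{\left(-2 \right)} A{\left(x{\left(I,S{\left(-4 \right)} \right)} \right)} = 41205 + 2 \left(-2\right)^{2} \left(1 - 2\right) \left(-2\right)^{2} = 41205 + 2 \cdot 4 \left(-1\right) 4 = 41205 - 32 = 41173$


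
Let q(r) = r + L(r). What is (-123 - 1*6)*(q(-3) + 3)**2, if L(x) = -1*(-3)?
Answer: -1161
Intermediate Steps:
L(x) = 3
q(r) = 3 + r (q(r) = r + 3 = 3 + r)
(-123 - 1*6)*(q(-3) + 3)**2 = (-123 - 1*6)*((3 - 3) + 3)**2 = (-123 - 6)*(0 + 3)**2 = -129*3**2 = -129*9 = -1161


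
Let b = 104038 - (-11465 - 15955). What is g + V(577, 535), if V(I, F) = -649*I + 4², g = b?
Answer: -242999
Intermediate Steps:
b = 131458 (b = 104038 - 1*(-27420) = 104038 + 27420 = 131458)
g = 131458
V(I, F) = 16 - 649*I (V(I, F) = -649*I + 16 = 16 - 649*I)
g + V(577, 535) = 131458 + (16 - 649*577) = 131458 + (16 - 374473) = 131458 - 374457 = -242999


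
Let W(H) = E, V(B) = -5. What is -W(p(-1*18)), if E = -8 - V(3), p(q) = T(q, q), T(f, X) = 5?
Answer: 3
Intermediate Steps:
p(q) = 5
E = -3 (E = -8 - 1*(-5) = -8 + 5 = -3)
W(H) = -3
-W(p(-1*18)) = -1*(-3) = 3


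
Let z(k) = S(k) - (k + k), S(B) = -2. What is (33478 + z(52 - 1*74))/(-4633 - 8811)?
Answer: -8380/3361 ≈ -2.4933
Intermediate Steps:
z(k) = -2 - 2*k (z(k) = -2 - (k + k) = -2 - 2*k)
(33478 + z(52 - 1*74))/(-4633 - 8811) = (33478 + (-2 - 2*(52 - 1*74)))/(-4633 - 8811) = (33478 + (-2 - 2*(52 - 74)))/(-13444) = (33478 + (-2 - 2*(-22)))*(-1/13444) = (33478 + (-2 + 44))*(-1/13444) = (33478 + 42)*(-1/13444) = 33520*(-1/13444) = -8380/3361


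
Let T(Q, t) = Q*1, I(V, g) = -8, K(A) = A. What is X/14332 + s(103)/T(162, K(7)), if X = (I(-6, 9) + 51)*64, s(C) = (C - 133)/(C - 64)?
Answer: 706549/3772899 ≈ 0.18727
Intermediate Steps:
T(Q, t) = Q
s(C) = (-133 + C)/(-64 + C)
X = 2752 (X = (-8 + 51)*64 = 43*64 = 2752)
X/14332 + s(103)/T(162, K(7)) = 2752/14332 + ((-133 + 103)/(-64 + 103))/162 = 2752*(1/14332) + (-30/39)*(1/162) = 688/3583 + ((1/39)*(-30))*(1/162) = 688/3583 - 10/13*1/162 = 688/3583 - 5/1053 = 706549/3772899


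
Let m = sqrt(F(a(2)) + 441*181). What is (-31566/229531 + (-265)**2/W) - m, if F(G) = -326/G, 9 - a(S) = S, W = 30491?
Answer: 15156335569/6998629721 - sqrt(3908947)/7 ≈ -280.28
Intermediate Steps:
a(S) = 9 - S
m = sqrt(3908947)/7 (m = sqrt(-326/(9 - 1*2) + 441*181) = sqrt(-326/(9 - 2) + 79821) = sqrt(-326/7 + 79821) = sqrt(558421/7) = sqrt(3908947)/7 ≈ 282.44)
(-31566/229531 + (-265)**2/W) - m = (-31566/229531 + (-265)**2/30491) - sqrt(3908947)/7 = (-31566*1/229531 + 70225*(1/30491)) - sqrt(3908947)/7 = (-31566/229531 + 70225/30491) - sqrt(3908947)/7 = 15156335569/6998629721 - sqrt(3908947)/7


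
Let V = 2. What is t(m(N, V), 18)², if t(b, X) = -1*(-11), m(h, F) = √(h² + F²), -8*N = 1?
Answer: 121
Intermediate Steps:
N = -⅛ (N = -⅛*1 = -⅛ ≈ -0.12500)
m(h, F) = √(F² + h²)
t(b, X) = 11
t(m(N, V), 18)² = 11² = 121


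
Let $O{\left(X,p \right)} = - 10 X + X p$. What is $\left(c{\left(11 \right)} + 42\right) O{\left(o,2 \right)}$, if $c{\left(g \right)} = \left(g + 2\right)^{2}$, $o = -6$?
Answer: $10128$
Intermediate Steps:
$c{\left(g \right)} = \left(2 + g\right)^{2}$
$\left(c{\left(11 \right)} + 42\right) O{\left(o,2 \right)} = \left(\left(2 + 11\right)^{2} + 42\right) \left(- 6 \left(-10 + 2\right)\right) = \left(13^{2} + 42\right) \left(\left(-6\right) \left(-8\right)\right) = \left(169 + 42\right) 48 = 211 \cdot 48 = 10128$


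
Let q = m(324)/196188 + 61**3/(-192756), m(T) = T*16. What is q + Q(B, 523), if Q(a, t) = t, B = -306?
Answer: 1644537740635/3151367844 ≈ 521.85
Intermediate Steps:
m(T) = 16*T
q = -3627641777/3151367844 (q = (16*324)/196188 + 61**3/(-192756) = 5184*(1/196188) + 226981*(-1/192756) = 432/16349 - 226981/192756 = -3627641777/3151367844 ≈ -1.1511)
q + Q(B, 523) = -3627641777/3151367844 + 523 = 1644537740635/3151367844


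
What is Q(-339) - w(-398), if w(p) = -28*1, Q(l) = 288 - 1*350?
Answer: -34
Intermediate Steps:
Q(l) = -62 (Q(l) = 288 - 350 = -62)
w(p) = -28
Q(-339) - w(-398) = -62 - 1*(-28) = -62 + 28 = -34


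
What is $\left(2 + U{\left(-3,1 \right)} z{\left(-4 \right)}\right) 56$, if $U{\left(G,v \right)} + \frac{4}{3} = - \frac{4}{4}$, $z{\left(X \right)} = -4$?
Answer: $\frac{1904}{3} \approx 634.67$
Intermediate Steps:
$U{\left(G,v \right)} = - \frac{7}{3}$ ($U{\left(G,v \right)} = - \frac{4}{3} - \frac{4}{4} = - \frac{4}{3} - 1 = - \frac{7}{3}$)
$\left(2 + U{\left(-3,1 \right)} z{\left(-4 \right)}\right) 56 = \left(2 - - \frac{28}{3}\right) 56 = \left(2 + \frac{28}{3}\right) 56 = \frac{34}{3} \cdot 56 = \frac{1904}{3}$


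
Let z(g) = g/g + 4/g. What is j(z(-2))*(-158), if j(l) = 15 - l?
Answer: -2528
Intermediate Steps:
z(g) = 1 + 4/g
j(z(-2))*(-158) = (15 - (4 - 2)/(-2))*(-158) = (15 - (-1)*2/2)*(-158) = (15 - 1*(-1))*(-158) = (15 + 1)*(-158) = 16*(-158) = -2528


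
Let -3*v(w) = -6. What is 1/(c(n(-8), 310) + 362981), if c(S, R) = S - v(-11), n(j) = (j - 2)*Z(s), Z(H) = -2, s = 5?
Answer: 1/362999 ≈ 2.7548e-6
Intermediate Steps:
v(w) = 2 (v(w) = -⅓*(-6) = 2)
n(j) = 4 - 2*j (n(j) = (j - 2)*(-2) = (-2 + j)*(-2) = 4 - 2*j)
c(S, R) = -2 + S (c(S, R) = S - 1*2 = S - 2 = -2 + S)
1/(c(n(-8), 310) + 362981) = 1/((-2 + (4 - 2*(-8))) + 362981) = 1/((-2 + (4 + 16)) + 362981) = 1/((-2 + 20) + 362981) = 1/(18 + 362981) = 1/362999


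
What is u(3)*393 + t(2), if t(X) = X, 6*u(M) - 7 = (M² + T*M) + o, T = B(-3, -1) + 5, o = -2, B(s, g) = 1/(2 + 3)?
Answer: 9704/5 ≈ 1940.8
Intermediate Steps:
B(s, g) = ⅕ (B(s, g) = 1/5 = ⅕)
T = 26/5 (T = ⅕ + 5 = 26/5 ≈ 5.2000)
u(M) = ⅚ + M²/6 + 13*M/15 (u(M) = 7/6 + ((M² + 26*M/5) - 2)/6 = 7/6 + (-2 + M² + 26*M/5)/6 = 7/6 + (-⅓ + M²/6 + 13*M/15) = ⅚ + M²/6 + 13*M/15)
u(3)*393 + t(2) = (⅚ + (⅙)*3² + (13/15)*3)*393 + 2 = (⅚ + (⅙)*9 + 13/5)*393 + 2 = (⅚ + 3/2 + 13/5)*393 + 2 = (74/15)*393 + 2 = 9694/5 + 2 = 9704/5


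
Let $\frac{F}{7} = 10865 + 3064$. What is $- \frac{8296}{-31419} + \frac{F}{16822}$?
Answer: $\frac{3203002069}{528530418} \approx 6.0602$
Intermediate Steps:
$F = 97503$ ($F = 7 \left(10865 + 3064\right) = 7 \cdot 13929 = 97503$)
$- \frac{8296}{-31419} + \frac{F}{16822} = - \frac{8296}{-31419} + \frac{97503}{16822} = \left(-8296\right) \left(- \frac{1}{31419}\right) + 97503 \cdot \frac{1}{16822} = \frac{8296}{31419} + \frac{97503}{16822} = \frac{3203002069}{528530418}$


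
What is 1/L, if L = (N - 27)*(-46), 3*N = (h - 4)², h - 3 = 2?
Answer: 3/3680 ≈ 0.00081522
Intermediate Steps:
h = 5 (h = 3 + 2 = 5)
N = ⅓ (N = (5 - 4)²/3 = (⅓)*1² = (⅓)*1 = ⅓ ≈ 0.33333)
L = 3680/3 (L = (⅓ - 27)*(-46) = -80/3*(-46) = 3680/3 ≈ 1226.7)
1/L = 1/(3680/3) = 3/3680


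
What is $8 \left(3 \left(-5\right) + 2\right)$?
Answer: $-104$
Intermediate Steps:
$8 \left(3 \left(-5\right) + 2\right) = 8 \left(-15 + 2\right) = 8 \left(-13\right) = -104$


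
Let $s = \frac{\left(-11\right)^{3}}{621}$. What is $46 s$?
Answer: $- \frac{2662}{27} \approx -98.593$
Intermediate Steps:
$s = - \frac{1331}{621}$ ($s = \left(-1331\right) \frac{1}{621} = - \frac{1331}{621} \approx -2.1433$)
$46 s = 46 \left(- \frac{1331}{621}\right) = - \frac{2662}{27}$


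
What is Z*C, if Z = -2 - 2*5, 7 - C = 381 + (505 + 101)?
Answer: 11760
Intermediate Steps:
C = -980 (C = 7 - (381 + (505 + 101)) = 7 - (381 + 606) = 7 - 1*987 = 7 - 987 = -980)
Z = -12 (Z = -2 - 10 = -12)
Z*C = -12*(-980) = 11760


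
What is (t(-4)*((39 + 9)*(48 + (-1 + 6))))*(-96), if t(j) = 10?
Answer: -2442240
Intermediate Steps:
(t(-4)*((39 + 9)*(48 + (-1 + 6))))*(-96) = (10*((39 + 9)*(48 + (-1 + 6))))*(-96) = (10*(48*(48 + 5)))*(-96) = (10*(48*53))*(-96) = (10*2544)*(-96) = 25440*(-96) = -2442240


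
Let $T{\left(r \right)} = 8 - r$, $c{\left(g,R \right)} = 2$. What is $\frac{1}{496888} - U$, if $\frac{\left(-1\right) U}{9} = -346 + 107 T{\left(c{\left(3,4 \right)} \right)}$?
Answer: $\frac{1323709633}{496888} \approx 2664.0$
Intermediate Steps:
$U = -2664$ ($U = - 9 \left(-346 + 107 \left(8 - 2\right)\right) = - 9 \left(-346 + 107 \cdot 6\right) = - 9 \left(-346 + 642\right) = \left(-9\right) 296 = -2664$)
$\frac{1}{496888} - U = \frac{1}{496888} - -2664 = \frac{1}{496888} + 2664 = \frac{1323709633}{496888}$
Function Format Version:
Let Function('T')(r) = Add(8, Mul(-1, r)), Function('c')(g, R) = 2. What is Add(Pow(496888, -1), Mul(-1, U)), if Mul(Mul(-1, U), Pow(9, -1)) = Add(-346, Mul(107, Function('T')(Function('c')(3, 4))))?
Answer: Rational(1323709633, 496888) ≈ 2664.0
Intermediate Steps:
U = -2664 (U = Mul(-9, Add(-346, Mul(107, Add(8, Mul(-1, 2))))) = Mul(-9, Add(-346, Mul(107, Add(8, -2)))) = Mul(-9, Add(-346, Mul(107, 6))) = Mul(-9, Add(-346, 642)) = Mul(-9, 296) = -2664)
Add(Pow(496888, -1), Mul(-1, U)) = Add(Pow(496888, -1), Mul(-1, -2664)) = Add(Rational(1, 496888), 2664) = Rational(1323709633, 496888)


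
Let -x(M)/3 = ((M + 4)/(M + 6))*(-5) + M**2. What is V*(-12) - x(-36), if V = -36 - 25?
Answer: 4604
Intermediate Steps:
V = -61
x(M) = -3*M**2 + 15*(4 + M)/(6 + M) (x(M) = -3*(((M + 4)/(M + 6))*(-5) + M**2) = -3*(((4 + M)/(6 + M))*(-5) + M**2) = -3*(-5*(4 + M)/(6 + M) + M**2) = -3*(M**2 - 5*(4 + M)/(6 + M)) = -3*M**2 + 15*(4 + M)/(6 + M))
V*(-12) - x(-36) = -61*(-12) - 3*(20 - 1*(-36)**3 - 6*(-36)**2 + 5*(-36))/(6 - 36) = 732 - 3*(20 - 1*(-46656) - 6*1296 - 180)/(-30) = 732 - 3*(-1)*(20 + 46656 - 7776 - 180)/30 = 732 - 3*(-1)*38720/30 = 732 - 1*(-3872) = 732 + 3872 = 4604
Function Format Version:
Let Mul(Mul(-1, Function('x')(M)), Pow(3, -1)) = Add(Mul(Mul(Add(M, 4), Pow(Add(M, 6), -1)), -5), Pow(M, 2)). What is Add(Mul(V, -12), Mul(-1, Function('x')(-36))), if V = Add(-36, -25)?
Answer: 4604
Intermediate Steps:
V = -61
Function('x')(M) = Add(Mul(-3, Pow(M, 2)), Mul(15, Pow(Add(6, M), -1), Add(4, M))) (Function('x')(M) = Mul(-3, Add(Mul(Mul(Add(M, 4), Pow(Add(M, 6), -1)), -5), Pow(M, 2))) = Mul(-3, Add(Mul(Mul(Add(4, M), Pow(Add(6, M), -1)), -5), Pow(M, 2))) = Mul(-3, Add(Mul(Mul(Pow(Add(6, M), -1), Add(4, M)), -5), Pow(M, 2))) = Mul(-3, Add(Mul(-5, Pow(Add(6, M), -1), Add(4, M)), Pow(M, 2))) = Mul(-3, Add(Pow(M, 2), Mul(-5, Pow(Add(6, M), -1), Add(4, M)))) = Add(Mul(-3, Pow(M, 2)), Mul(15, Pow(Add(6, M), -1), Add(4, M))))
Add(Mul(V, -12), Mul(-1, Function('x')(-36))) = Add(Mul(-61, -12), Mul(-1, Mul(3, Pow(Add(6, -36), -1), Add(20, Mul(-1, Pow(-36, 3)), Mul(-6, Pow(-36, 2)), Mul(5, -36))))) = Add(732, Mul(-1, Mul(3, Pow(-30, -1), Add(20, Mul(-1, -46656), Mul(-6, 1296), -180)))) = Add(732, Mul(-1, Mul(3, Rational(-1, 30), Add(20, 46656, -7776, -180)))) = Add(732, Mul(-1, Mul(3, Rational(-1, 30), 38720))) = Add(732, Mul(-1, -3872)) = Add(732, 3872) = 4604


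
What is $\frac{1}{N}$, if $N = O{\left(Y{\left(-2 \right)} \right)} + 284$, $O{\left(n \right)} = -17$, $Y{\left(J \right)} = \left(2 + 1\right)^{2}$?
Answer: $\frac{1}{267} \approx 0.0037453$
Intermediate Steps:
$Y{\left(J \right)} = 9$ ($Y{\left(J \right)} = 3^{2} = 9$)
$N = 267$ ($N = -17 + 284 = 267$)
$\frac{1}{N} = \frac{1}{267}$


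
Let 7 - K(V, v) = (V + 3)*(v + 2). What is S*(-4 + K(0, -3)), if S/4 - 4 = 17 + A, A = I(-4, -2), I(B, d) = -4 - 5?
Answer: 288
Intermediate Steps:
I(B, d) = -9
A = -9
S = 48 (S = 16 + 4*(17 - 9) = 16 + 4*8 = 16 + 32 = 48)
K(V, v) = 7 - (2 + v)*(3 + V) (K(V, v) = 7 - (V + 3)*(v + 2) = 7 - (3 + V)*(2 + v) = 7 - (2 + v)*(3 + V))
S*(-4 + K(0, -3)) = 48*(-4 + (1 - 3*(-3) - 2*0 - 1*0*(-3))) = 48*(-4 + (1 + 9 + 0 + 0)) = 48*(-4 + 10) = 48*6 = 288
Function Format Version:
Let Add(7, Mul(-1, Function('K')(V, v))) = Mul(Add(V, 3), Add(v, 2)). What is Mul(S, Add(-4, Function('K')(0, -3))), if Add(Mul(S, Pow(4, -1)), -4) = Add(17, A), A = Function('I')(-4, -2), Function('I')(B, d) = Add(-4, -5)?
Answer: 288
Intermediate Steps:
Function('I')(B, d) = -9
A = -9
S = 48 (S = Add(16, Mul(4, Add(17, -9))) = Add(16, Mul(4, 8)) = Add(16, 32) = 48)
Function('K')(V, v) = Add(7, Mul(-1, Add(2, v), Add(3, V))) (Function('K')(V, v) = Add(7, Mul(-1, Mul(Add(V, 3), Add(v, 2)))) = Add(7, Mul(-1, Mul(Add(3, V), Add(2, v)))) = Add(7, Mul(-1, Mul(Add(2, v), Add(3, V)))) = Add(7, Mul(-1, Add(2, v), Add(3, V))))
Mul(S, Add(-4, Function('K')(0, -3))) = Mul(48, Add(-4, Add(1, Mul(-3, -3), Mul(-2, 0), Mul(-1, 0, -3)))) = Mul(48, Add(-4, Add(1, 9, 0, 0))) = Mul(48, Add(-4, 10)) = Mul(48, 6) = 288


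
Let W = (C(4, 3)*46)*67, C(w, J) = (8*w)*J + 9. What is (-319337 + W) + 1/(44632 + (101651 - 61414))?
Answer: 362645238/84869 ≈ 4273.0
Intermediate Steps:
C(w, J) = 9 + 8*J*w (C(w, J) = 8*J*w + 9 = 9 + 8*J*w)
W = 323610 (W = ((9 + 8*3*4)*46)*67 = ((9 + 96)*46)*67 = (105*46)*67 = 4830*67 = 323610)
(-319337 + W) + 1/(44632 + (101651 - 61414)) = (-319337 + 323610) + 1/(44632 + (101651 - 61414)) = 4273 + 1/(44632 + 40237) = 4273 + 1/84869 = 362645238/84869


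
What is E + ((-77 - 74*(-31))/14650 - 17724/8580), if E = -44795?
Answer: -93847295829/2094950 ≈ -44797.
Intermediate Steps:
E + ((-77 - 74*(-31))/14650 - 17724/8580) = -44795 + ((-77 - 74*(-31))/14650 - 17724/8580) = -44795 + ((-77 + 2294)*(1/14650) - 17724*1/8580) = -44795 + (2217*(1/14650) - 1477/715) = -44795 + (2217/14650 - 1477/715) = -44795 - 4010579/2094950 = -93847295829/2094950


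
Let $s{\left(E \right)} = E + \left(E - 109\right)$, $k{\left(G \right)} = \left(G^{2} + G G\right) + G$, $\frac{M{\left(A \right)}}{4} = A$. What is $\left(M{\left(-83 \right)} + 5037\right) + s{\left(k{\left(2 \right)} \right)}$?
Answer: $4616$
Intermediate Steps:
$M{\left(A \right)} = 4 A$
$k{\left(G \right)} = G + 2 G^{2}$ ($k{\left(G \right)} = \left(G^{2} + G^{2}\right) + G = 2 G^{2} + G = G + 2 G^{2}$)
$s{\left(E \right)} = -109 + 2 E$ ($s{\left(E \right)} = E + \left(-109 + E\right) = -109 + 2 E$)
$\left(M{\left(-83 \right)} + 5037\right) + s{\left(k{\left(2 \right)} \right)} = \left(4 \left(-83\right) + 5037\right) - \left(109 - 2 \cdot 2 \left(1 + 2 \cdot 2\right)\right) = \left(-332 + 5037\right) - \left(109 - 2 \cdot 2 \left(1 + 4\right)\right) = 4705 - \left(109 - 2 \cdot 2 \cdot 5\right) = 4705 + \left(-109 + 2 \cdot 10\right) = 4705 + \left(-109 + 20\right) = 4705 - 89 = 4616$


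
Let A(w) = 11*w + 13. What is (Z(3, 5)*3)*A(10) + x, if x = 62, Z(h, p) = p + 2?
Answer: 2645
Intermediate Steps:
Z(h, p) = 2 + p
A(w) = 13 + 11*w
(Z(3, 5)*3)*A(10) + x = ((2 + 5)*3)*(13 + 11*10) + 62 = (7*3)*(13 + 110) + 62 = 21*123 + 62 = 2583 + 62 = 2645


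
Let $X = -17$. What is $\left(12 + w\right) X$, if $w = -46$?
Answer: $578$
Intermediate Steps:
$\left(12 + w\right) X = \left(12 - 46\right) \left(-17\right) = \left(-34\right) \left(-17\right) = 578$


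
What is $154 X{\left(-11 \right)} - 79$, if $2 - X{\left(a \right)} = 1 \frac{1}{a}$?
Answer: $243$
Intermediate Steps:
$X{\left(a \right)} = 2 - \frac{1}{a}$ ($X{\left(a \right)} = 2 - 1 \frac{1}{a} = 2 - \frac{1}{a}$)
$154 X{\left(-11 \right)} - 79 = 154 \left(2 - \frac{1}{-11}\right) - 79 = 154 \left(2 - - \frac{1}{11}\right) - 79 = 154 \left(2 + \frac{1}{11}\right) - 79 = 154 \cdot \frac{23}{11} - 79 = 322 - 79 = 243$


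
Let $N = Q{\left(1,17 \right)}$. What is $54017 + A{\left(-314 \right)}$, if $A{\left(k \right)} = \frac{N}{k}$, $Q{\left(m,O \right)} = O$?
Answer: $\frac{16961321}{314} \approx 54017.0$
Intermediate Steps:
$N = 17$
$A{\left(k \right)} = \frac{17}{k}$
$54017 + A{\left(-314 \right)} = 54017 + \frac{17}{-314} = 54017 + 17 \left(- \frac{1}{314}\right) = 54017 - \frac{17}{314} = \frac{16961321}{314}$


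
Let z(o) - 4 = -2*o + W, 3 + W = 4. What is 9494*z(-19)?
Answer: 408242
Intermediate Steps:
W = 1 (W = -3 + 4 = 1)
z(o) = 5 - 2*o (z(o) = 4 + (-2*o + 1) = 4 + (1 - 2*o) = 5 - 2*o)
9494*z(-19) = 9494*(5 - 2*(-19)) = 9494*(5 + 38) = 9494*43 = 408242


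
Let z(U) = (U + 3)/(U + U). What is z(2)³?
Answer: 125/64 ≈ 1.9531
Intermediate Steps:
z(U) = (3 + U)/(2*U) (z(U) = (3 + U)/((2*U)) = (3 + U)*(1/(2*U)) = (3 + U)/(2*U))
z(2)³ = ((½)*(3 + 2)/2)³ = ((½)*(½)*5)³ = (5/4)³ = 125/64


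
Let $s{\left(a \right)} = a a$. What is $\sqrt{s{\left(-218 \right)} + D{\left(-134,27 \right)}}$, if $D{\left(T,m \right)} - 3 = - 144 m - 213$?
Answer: $\sqrt{43426} \approx 208.39$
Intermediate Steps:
$s{\left(a \right)} = a^{2}$
$D{\left(T,m \right)} = -210 - 144 m$ ($D{\left(T,m \right)} = 3 - \left(213 + 144 m\right) = -210 - 144 m$)
$\sqrt{s{\left(-218 \right)} + D{\left(-134,27 \right)}} = \sqrt{\left(-218\right)^{2} - 4098} = \sqrt{47524 - 4098} = \sqrt{43426}$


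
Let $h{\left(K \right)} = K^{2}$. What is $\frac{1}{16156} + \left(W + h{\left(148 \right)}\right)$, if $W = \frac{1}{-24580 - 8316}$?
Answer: $\frac{2910317545561}{132866944} \approx 21904.0$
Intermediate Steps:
$W = - \frac{1}{32896}$ ($W = \frac{1}{-32896} = - \frac{1}{32896} \approx -3.0399 \cdot 10^{-5}$)
$\frac{1}{16156} + \left(W + h{\left(148 \right)}\right) = \frac{1}{16156} - \left(\frac{1}{32896} - 148^{2}\right) = \frac{1}{16156} + \left(- \frac{1}{32896} + 21904\right) = \frac{1}{16156} + \frac{720553983}{32896} = \frac{2910317545561}{132866944}$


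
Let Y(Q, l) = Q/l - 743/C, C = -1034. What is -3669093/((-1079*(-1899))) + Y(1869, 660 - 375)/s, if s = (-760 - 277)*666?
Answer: -27657689413905943/15445466490708540 ≈ -1.7907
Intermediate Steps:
s = -690642 (s = -1037*666 = -690642)
Y(Q, l) = 743/1034 + Q/l (Y(Q, l) = Q/l - 743/(-1034) = Q/l - 743*(-1/1034) = Q/l + 743/1034 = 743/1034 + Q/l)
-3669093/((-1079*(-1899))) + Y(1869, 660 - 375)/s = -3669093/((-1079*(-1899))) + (743/1034 + 1869/(660 - 375))/(-690642) = -3669093/2049021 + (743/1034 + 1869/285)*(-1/690642) = -3669093*1/2049021 + (743/1034 + 1869*(1/285))*(-1/690642) = -407677/227669 + (743/1034 + 623/95)*(-1/690642) = -407677/227669 + (714767/98230)*(-1/690642) = -407677/227669 - 714767/67841763660 = -27657689413905943/15445466490708540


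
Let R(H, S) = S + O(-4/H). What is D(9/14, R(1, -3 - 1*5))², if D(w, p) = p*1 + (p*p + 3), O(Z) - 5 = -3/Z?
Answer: 8649/256 ≈ 33.785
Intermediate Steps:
O(Z) = 5 - 3/Z
R(H, S) = 5 + S + 3*H/4 (R(H, S) = S + (5 - 3*(-H/4)) = S + (5 - (-3)*H/4) = S + (5 + 3*H/4) = 5 + S + 3*H/4)
D(w, p) = 3 + p + p² (D(w, p) = p + (p² + 3) = p + (3 + p²) = 3 + p + p²)
D(9/14, R(1, -3 - 1*5))² = (3 + (5 + (-3 - 1*5) + (¾)*1) + (5 + (-3 - 1*5) + (¾)*1)²)² = (3 + (5 + (-3 - 5) + ¾) + (5 + (-3 - 5) + ¾)²)² = (3 + (5 - 8 + ¾) + (5 - 8 + ¾)²)² = (3 - 9/4 + (-9/4)²)² = (3 - 9/4 + 81/16)² = (93/16)² = 8649/256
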